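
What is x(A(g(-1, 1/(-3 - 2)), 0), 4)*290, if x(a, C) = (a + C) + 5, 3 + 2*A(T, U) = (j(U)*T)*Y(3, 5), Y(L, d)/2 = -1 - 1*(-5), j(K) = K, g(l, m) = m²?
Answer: 2175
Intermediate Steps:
Y(L, d) = 8 (Y(L, d) = 2*(-1 - 1*(-5)) = 2*(-1 + 5) = 2*4 = 8)
A(T, U) = -3/2 + 4*T*U (A(T, U) = -3/2 + ((U*T)*8)/2 = -3/2 + ((T*U)*8)/2 = -3/2 + (8*T*U)/2 = -3/2 + 4*T*U)
x(a, C) = 5 + C + a (x(a, C) = (C + a) + 5 = 5 + C + a)
x(A(g(-1, 1/(-3 - 2)), 0), 4)*290 = (5 + 4 + (-3/2 + 4*(1/(-3 - 2))²*0))*290 = (5 + 4 + (-3/2 + 4*(1/(-5))²*0))*290 = (5 + 4 + (-3/2 + 4*(-⅕)²*0))*290 = (5 + 4 + (-3/2 + 4*(1/25)*0))*290 = (5 + 4 + (-3/2 + 0))*290 = (5 + 4 - 3/2)*290 = (15/2)*290 = 2175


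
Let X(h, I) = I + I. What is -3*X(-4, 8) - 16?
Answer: -64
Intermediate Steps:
X(h, I) = 2*I
-3*X(-4, 8) - 16 = -6*8 - 16 = -3*16 - 16 = -48 - 16 = -64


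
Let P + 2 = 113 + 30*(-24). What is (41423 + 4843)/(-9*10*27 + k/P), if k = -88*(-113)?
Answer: -14087997/744907 ≈ -18.912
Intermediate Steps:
k = 9944
P = -609 (P = -2 + (113 + 30*(-24)) = -2 + (113 - 720) = -2 - 607 = -609)
(41423 + 4843)/(-9*10*27 + k/P) = (41423 + 4843)/(-9*10*27 + 9944/(-609)) = 46266/(-90*27 + 9944*(-1/609)) = 46266/(-2430 - 9944/609) = 46266/(-1489814/609) = 46266*(-609/1489814) = -14087997/744907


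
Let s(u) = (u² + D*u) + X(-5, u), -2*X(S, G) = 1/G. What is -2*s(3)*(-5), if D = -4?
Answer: -95/3 ≈ -31.667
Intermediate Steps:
X(S, G) = -1/(2*G)
s(u) = u² - 4*u - 1/(2*u) (s(u) = (u² - 4*u) - 1/(2*u) = u² - 4*u - 1/(2*u))
-2*s(3)*(-5) = -2*(3² - 4*3 - ½/3)*(-5) = -2*(9 - 12 - ½*⅓)*(-5) = -2*(9 - 12 - ⅙)*(-5) = -2*(-19/6)*(-5) = (19/3)*(-5) = -95/3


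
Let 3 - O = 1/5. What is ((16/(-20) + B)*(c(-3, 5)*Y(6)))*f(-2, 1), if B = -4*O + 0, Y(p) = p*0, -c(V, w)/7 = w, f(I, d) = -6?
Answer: 0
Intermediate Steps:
c(V, w) = -7*w
O = 14/5 (O = 3 - 1/5 = 3 - 1*⅕ = 3 - ⅕ = 14/5 ≈ 2.8000)
Y(p) = 0
B = -56/5 (B = -4*14/5 + 0 = -56/5 + 0 = -56/5 ≈ -11.200)
((16/(-20) + B)*(c(-3, 5)*Y(6)))*f(-2, 1) = ((16/(-20) - 56/5)*(-7*5*0))*(-6) = ((16*(-1/20) - 56/5)*(-35*0))*(-6) = ((-⅘ - 56/5)*0)*(-6) = -12*0*(-6) = 0*(-6) = 0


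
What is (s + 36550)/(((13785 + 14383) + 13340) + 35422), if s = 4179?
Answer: 40729/76930 ≈ 0.52943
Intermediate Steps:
(s + 36550)/(((13785 + 14383) + 13340) + 35422) = (4179 + 36550)/(((13785 + 14383) + 13340) + 35422) = 40729/((28168 + 13340) + 35422) = 40729/(41508 + 35422) = 40729/76930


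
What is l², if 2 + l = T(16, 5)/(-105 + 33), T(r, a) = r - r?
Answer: 4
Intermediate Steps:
T(r, a) = 0
l = -2 (l = -2 + 0/(-105 + 33) = -2 + 0/(-72) = -2 + 0*(-1/72) = -2 + 0 = -2)
l² = (-2)² = 4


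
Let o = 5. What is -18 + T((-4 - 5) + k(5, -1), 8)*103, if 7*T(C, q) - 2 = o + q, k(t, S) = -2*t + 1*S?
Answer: 1419/7 ≈ 202.71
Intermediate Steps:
k(t, S) = S - 2*t (k(t, S) = -2*t + S = S - 2*t)
T(C, q) = 1 + q/7 (T(C, q) = 2/7 + (5 + q)/7 = 2/7 + (5/7 + q/7) = 1 + q/7)
-18 + T((-4 - 5) + k(5, -1), 8)*103 = -18 + (1 + (1/7)*8)*103 = -18 + (1 + 8/7)*103 = -18 + (15/7)*103 = -18 + 1545/7 = 1419/7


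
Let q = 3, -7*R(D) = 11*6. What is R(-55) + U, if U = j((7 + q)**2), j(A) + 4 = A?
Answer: 606/7 ≈ 86.571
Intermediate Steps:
R(D) = -66/7 (R(D) = -11*6/7 = -1/7*66 = -66/7)
j(A) = -4 + A
U = 96 (U = -4 + (7 + 3)**2 = -4 + 10**2 = -4 + 100 = 96)
R(-55) + U = -66/7 + 96 = 606/7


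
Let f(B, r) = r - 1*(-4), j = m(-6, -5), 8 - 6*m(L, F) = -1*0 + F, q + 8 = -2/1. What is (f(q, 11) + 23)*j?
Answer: 247/3 ≈ 82.333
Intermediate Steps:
q = -10 (q = -8 - 2/1 = -8 - 2*1 = -8 - 2 = -10)
m(L, F) = 4/3 - F/6 (m(L, F) = 4/3 - (-1*0 + F)/6 = 4/3 - (0 + F)/6 = 4/3 - F/6)
j = 13/6 (j = 4/3 - 1/6*(-5) = 4/3 + 5/6 = 13/6 ≈ 2.1667)
f(B, r) = 4 + r (f(B, r) = r + 4 = 4 + r)
(f(q, 11) + 23)*j = ((4 + 11) + 23)*(13/6) = (15 + 23)*(13/6) = 38*(13/6) = 247/3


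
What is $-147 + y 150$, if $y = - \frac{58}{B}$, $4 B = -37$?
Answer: $\frac{29361}{37} \approx 793.54$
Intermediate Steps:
$B = - \frac{37}{4}$ ($B = \frac{1}{4} \left(-37\right) = - \frac{37}{4} \approx -9.25$)
$y = \frac{232}{37}$ ($y = - \frac{58}{- \frac{37}{4}} = \left(-58\right) \left(- \frac{4}{37}\right) = \frac{232}{37} \approx 6.2703$)
$-147 + y 150 = -147 + \frac{232}{37} \cdot 150 = -147 + \frac{34800}{37} = \frac{29361}{37}$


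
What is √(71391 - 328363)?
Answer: 2*I*√64243 ≈ 506.92*I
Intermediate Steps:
√(71391 - 328363) = √(-256972) = 2*I*√64243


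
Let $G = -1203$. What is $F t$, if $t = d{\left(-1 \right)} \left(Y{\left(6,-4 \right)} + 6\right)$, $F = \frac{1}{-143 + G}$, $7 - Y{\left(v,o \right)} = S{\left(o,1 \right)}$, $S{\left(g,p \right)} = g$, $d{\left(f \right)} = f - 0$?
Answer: $\frac{17}{1346} \approx 0.01263$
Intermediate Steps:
$d{\left(f \right)} = f$ ($d{\left(f \right)} = f + 0 = f$)
$Y{\left(v,o \right)} = 7 - o$
$F = - \frac{1}{1346}$ ($F = \frac{1}{-143 - 1203} = \frac{1}{-1346} = - \frac{1}{1346} \approx -0.00074294$)
$t = -17$ ($t = - (\left(7 - -4\right) + 6) = - (\left(7 + 4\right) + 6) = - (11 + 6) = \left(-1\right) 17 = -17$)
$F t = \left(- \frac{1}{1346}\right) \left(-17\right) = \frac{17}{1346}$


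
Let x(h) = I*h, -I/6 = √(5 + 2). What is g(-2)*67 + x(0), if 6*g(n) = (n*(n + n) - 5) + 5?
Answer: 268/3 ≈ 89.333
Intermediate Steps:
g(n) = n²/3 (g(n) = ((n*(n + n) - 5) + 5)/6 = ((n*(2*n) - 5) + 5)/6 = ((2*n² - 5) + 5)/6 = ((-5 + 2*n²) + 5)/6 = (2*n²)/6 = n²/3)
I = -6*√7 (I = -6*√(5 + 2) = -6*√7 ≈ -15.875)
x(h) = -6*h*√7 (x(h) = (-6*√7)*h = -6*h*√7)
g(-2)*67 + x(0) = ((⅓)*(-2)²)*67 - 6*0*√7 = ((⅓)*4)*67 + 0 = (4/3)*67 + 0 = 268/3 + 0 = 268/3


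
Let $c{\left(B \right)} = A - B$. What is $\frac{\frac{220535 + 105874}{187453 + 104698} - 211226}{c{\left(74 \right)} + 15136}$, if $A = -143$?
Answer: $- \frac{61709560717}{4358600769} \approx -14.158$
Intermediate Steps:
$c{\left(B \right)} = -143 - B$
$\frac{\frac{220535 + 105874}{187453 + 104698} - 211226}{c{\left(74 \right)} + 15136} = \frac{\frac{220535 + 105874}{187453 + 104698} - 211226}{\left(-143 - 74\right) + 15136} = \frac{\frac{326409}{292151} - 211226}{\left(-143 - 74\right) + 15136} = \frac{326409 \cdot \frac{1}{292151} - 211226}{-217 + 15136} = \frac{\frac{326409}{292151} - 211226}{14919} = \left(- \frac{61709560717}{292151}\right) \frac{1}{14919} = - \frac{61709560717}{4358600769}$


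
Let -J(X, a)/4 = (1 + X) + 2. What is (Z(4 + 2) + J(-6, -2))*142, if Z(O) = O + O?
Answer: 3408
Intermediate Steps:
J(X, a) = -12 - 4*X (J(X, a) = -4*((1 + X) + 2) = -4*(3 + X) = -12 - 4*X)
Z(O) = 2*O
(Z(4 + 2) + J(-6, -2))*142 = (2*(4 + 2) + (-12 - 4*(-6)))*142 = (2*6 + (-12 + 24))*142 = (12 + 12)*142 = 24*142 = 3408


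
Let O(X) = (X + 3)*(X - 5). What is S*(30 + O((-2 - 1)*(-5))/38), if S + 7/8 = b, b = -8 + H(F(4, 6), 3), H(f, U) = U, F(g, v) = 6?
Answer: -7755/38 ≈ -204.08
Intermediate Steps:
O(X) = (-5 + X)*(3 + X) (O(X) = (3 + X)*(-5 + X) = (-5 + X)*(3 + X))
b = -5 (b = -8 + 3 = -5)
S = -47/8 (S = -7/8 - 5 = -47/8 ≈ -5.8750)
S*(30 + O((-2 - 1)*(-5))/38) = -47*(30 + (-15 + ((-2 - 1)*(-5))² - 2*(-2 - 1)*(-5))/38)/8 = -47*(30 + (-15 + (-3*(-5))² - (-6)*(-5))*(1/38))/8 = -47*(30 + (-15 + 15² - 2*15)*(1/38))/8 = -47*(30 + (-15 + 225 - 30)*(1/38))/8 = -47*(30 + 180*(1/38))/8 = -47*(30 + 90/19)/8 = -47/8*660/19 = -7755/38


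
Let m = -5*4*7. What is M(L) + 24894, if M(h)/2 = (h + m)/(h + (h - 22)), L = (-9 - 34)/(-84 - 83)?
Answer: 14894391/598 ≈ 24907.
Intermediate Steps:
L = 43/167 (L = -43/(-167) = -43*(-1/167) = 43/167 ≈ 0.25748)
m = -140 (m = -20*7 = -140)
M(h) = 2*(-140 + h)/(-22 + 2*h) (M(h) = 2*((h - 140)/(h + (h - 22))) = 2*((-140 + h)/(h + (-22 + h))) = 2*((-140 + h)/(-22 + 2*h)) = 2*(-140 + h)/(-22 + 2*h))
M(L) + 24894 = (-140 + 43/167)/(-11 + 43/167) + 24894 = -23337/167/(-1794/167) + 24894 = -167/1794*(-23337/167) + 24894 = 7779/598 + 24894 = 14894391/598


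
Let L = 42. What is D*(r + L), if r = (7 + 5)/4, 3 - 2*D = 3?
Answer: 0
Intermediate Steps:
D = 0 (D = 3/2 - ½*3 = 3/2 - 3/2 = 0)
r = 3 (r = (¼)*12 = 3)
D*(r + L) = 0*(3 + 42) = 0*45 = 0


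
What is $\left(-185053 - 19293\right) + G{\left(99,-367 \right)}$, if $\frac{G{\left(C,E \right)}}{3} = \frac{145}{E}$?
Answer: $- \frac{74995417}{367} \approx -2.0435 \cdot 10^{5}$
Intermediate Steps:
$G{\left(C,E \right)} = \frac{435}{E}$ ($G{\left(C,E \right)} = 3 \frac{145}{E} = \frac{435}{E}$)
$\left(-185053 - 19293\right) + G{\left(99,-367 \right)} = \left(-185053 - 19293\right) + \frac{435}{-367} = -204346 + 435 \left(- \frac{1}{367}\right) = -204346 - \frac{435}{367} = - \frac{74995417}{367}$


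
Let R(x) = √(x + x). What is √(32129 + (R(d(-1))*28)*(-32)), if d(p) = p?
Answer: √(32129 - 896*I*√2) ≈ 179.28 - 3.534*I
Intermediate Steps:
R(x) = √2*√x (R(x) = √(2*x) = √2*√x)
√(32129 + (R(d(-1))*28)*(-32)) = √(32129 + ((√2*√(-1))*28)*(-32)) = √(32129 + ((√2*I)*28)*(-32)) = √(32129 + ((I*√2)*28)*(-32)) = √(32129 + (28*I*√2)*(-32)) = √(32129 - 896*I*√2)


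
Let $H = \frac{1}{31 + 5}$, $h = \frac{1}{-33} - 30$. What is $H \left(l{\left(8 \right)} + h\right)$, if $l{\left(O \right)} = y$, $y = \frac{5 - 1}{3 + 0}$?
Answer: $- \frac{947}{1188} \approx -0.79714$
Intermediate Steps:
$y = \frac{4}{3} \approx 1.3333$
$l{\left(O \right)} = \frac{4}{3}$
$h = - \frac{991}{33}$ ($h = - \frac{1}{33} - 30 = - \frac{991}{33} \approx -30.03$)
$H = \frac{1}{36} \approx 0.027778$
$H \left(l{\left(8 \right)} + h\right) = \frac{\frac{4}{3} - \frac{991}{33}}{36} = \frac{1}{36} \left(- \frac{947}{33}\right) = - \frac{947}{1188}$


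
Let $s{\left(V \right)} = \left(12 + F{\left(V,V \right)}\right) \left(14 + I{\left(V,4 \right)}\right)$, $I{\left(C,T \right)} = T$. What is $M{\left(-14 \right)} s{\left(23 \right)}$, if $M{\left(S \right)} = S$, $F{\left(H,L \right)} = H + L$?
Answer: $-14616$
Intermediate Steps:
$s{\left(V \right)} = 216 + 36 V$ ($s{\left(V \right)} = \left(12 + \left(V + V\right)\right) \left(14 + 4\right) = \left(12 + 2 V\right) 18 = 216 + 36 V$)
$M{\left(-14 \right)} s{\left(23 \right)} = - 14 \left(216 + 36 \cdot 23\right) = - 14 \left(216 + 828\right) = \left(-14\right) 1044 = -14616$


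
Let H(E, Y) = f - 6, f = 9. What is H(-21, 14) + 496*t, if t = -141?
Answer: -69933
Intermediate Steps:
H(E, Y) = 3 (H(E, Y) = 9 - 6 = 3)
H(-21, 14) + 496*t = 3 + 496*(-141) = 3 - 69936 = -69933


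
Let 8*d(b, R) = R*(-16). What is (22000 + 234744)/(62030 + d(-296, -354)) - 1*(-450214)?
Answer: 14122891338/31369 ≈ 4.5022e+5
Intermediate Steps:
d(b, R) = -2*R (d(b, R) = (R*(-16))/8 = (-16*R)/8 = -2*R)
(22000 + 234744)/(62030 + d(-296, -354)) - 1*(-450214) = (22000 + 234744)/(62030 - 2*(-354)) - 1*(-450214) = 256744/(62030 + 708) + 450214 = 256744/62738 + 450214 = 256744*(1/62738) + 450214 = 128372/31369 + 450214 = 14122891338/31369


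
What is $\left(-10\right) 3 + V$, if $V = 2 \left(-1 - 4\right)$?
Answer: $-40$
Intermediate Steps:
$V = -10$ ($V = 2 \left(-5\right) = -10$)
$\left(-10\right) 3 + V = \left(-10\right) 3 - 10 = -30 - 10 = -40$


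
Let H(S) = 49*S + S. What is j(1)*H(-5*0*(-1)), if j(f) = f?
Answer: 0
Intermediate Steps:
H(S) = 50*S
j(1)*H(-5*0*(-1)) = 1*(50*(-5*0*(-1))) = 1*(50*(0*(-1))) = 1*(50*0) = 1*0 = 0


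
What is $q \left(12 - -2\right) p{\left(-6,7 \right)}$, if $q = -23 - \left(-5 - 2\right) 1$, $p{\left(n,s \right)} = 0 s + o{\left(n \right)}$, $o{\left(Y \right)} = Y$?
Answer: $1344$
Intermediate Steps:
$p{\left(n,s \right)} = n$ ($p{\left(n,s \right)} = 0 s + n = 0 + n = n$)
$q = -16$ ($q = -23 - \left(-7\right) 1 = -23 - -7 = -23 + 7 = -16$)
$q \left(12 - -2\right) p{\left(-6,7 \right)} = - 16 \left(12 - -2\right) \left(-6\right) = - 16 \left(12 + 2\right) \left(-6\right) = \left(-16\right) 14 \left(-6\right) = \left(-224\right) \left(-6\right) = 1344$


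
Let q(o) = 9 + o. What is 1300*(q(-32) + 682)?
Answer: 856700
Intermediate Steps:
1300*(q(-32) + 682) = 1300*((9 - 32) + 682) = 1300*(-23 + 682) = 1300*659 = 856700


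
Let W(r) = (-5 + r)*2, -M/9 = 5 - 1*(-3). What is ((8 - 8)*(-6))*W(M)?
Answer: 0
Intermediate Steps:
M = -72 (M = -9*(5 - 1*(-3)) = -9*(5 + 3) = -9*8 = -72)
W(r) = -10 + 2*r
((8 - 8)*(-6))*W(M) = ((8 - 8)*(-6))*(-10 + 2*(-72)) = (0*(-6))*(-10 - 144) = 0*(-154) = 0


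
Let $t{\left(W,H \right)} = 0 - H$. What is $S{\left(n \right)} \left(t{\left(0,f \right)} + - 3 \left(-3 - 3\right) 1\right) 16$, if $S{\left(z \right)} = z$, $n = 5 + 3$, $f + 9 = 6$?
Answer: $2688$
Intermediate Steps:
$f = -3$ ($f = -9 + 6 = -3$)
$t{\left(W,H \right)} = - H$
$n = 8$
$S{\left(n \right)} \left(t{\left(0,f \right)} + - 3 \left(-3 - 3\right) 1\right) 16 = 8 \left(\left(-1\right) \left(-3\right) + - 3 \left(-3 - 3\right) 1\right) 16 = 8 \left(3 + \left(-3\right) \left(-6\right) 1\right) 16 = 8 \left(3 + 18 \cdot 1\right) 16 = 8 \left(3 + 18\right) 16 = 8 \cdot 21 \cdot 16 = 168 \cdot 16 = 2688$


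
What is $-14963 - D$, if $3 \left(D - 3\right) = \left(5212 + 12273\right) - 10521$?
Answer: $- \frac{51862}{3} \approx -17287.0$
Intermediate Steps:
$D = \frac{6973}{3}$ ($D = 3 + \frac{\left(5212 + 12273\right) - 10521}{3} = 3 + \frac{17485 - 10521}{3} = 3 + \frac{1}{3} \cdot 6964 = 3 + \frac{6964}{3} = \frac{6973}{3} \approx 2324.3$)
$-14963 - D = -14963 - \frac{6973}{3} = - \frac{51862}{3}$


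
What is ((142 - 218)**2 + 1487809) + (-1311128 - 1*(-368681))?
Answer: 551138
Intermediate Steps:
((142 - 218)**2 + 1487809) + (-1311128 - 1*(-368681)) = ((-76)**2 + 1487809) + (-1311128 + 368681) = (5776 + 1487809) - 942447 = 1493585 - 942447 = 551138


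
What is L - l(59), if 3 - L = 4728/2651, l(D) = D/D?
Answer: 574/2651 ≈ 0.21652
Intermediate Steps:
l(D) = 1
L = 3225/2651 (L = 3 - 4728/2651 = 3225/2651 ≈ 1.2165)
L - l(59) = 3225/2651 - 1*1 = 3225/2651 - 1 = 574/2651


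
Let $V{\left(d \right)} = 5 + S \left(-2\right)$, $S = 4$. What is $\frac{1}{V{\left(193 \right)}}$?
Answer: $- \frac{1}{3} \approx -0.33333$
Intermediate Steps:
$V{\left(d \right)} = -3$ ($V{\left(d \right)} = 5 + 4 \left(-2\right) = 5 - 8 = -3$)
$\frac{1}{V{\left(193 \right)}} = \frac{1}{-3} = - \frac{1}{3}$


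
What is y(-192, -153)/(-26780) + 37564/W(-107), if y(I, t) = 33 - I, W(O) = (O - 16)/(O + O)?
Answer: 43055250241/658788 ≈ 65355.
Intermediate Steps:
W(O) = (-16 + O)/(2*O) (W(O) = (-16 + O)/((2*O)) = (-16 + O)*(1/(2*O)) = (-16 + O)/(2*O))
y(-192, -153)/(-26780) + 37564/W(-107) = (33 - 1*(-192))/(-26780) + 37564/(((1/2)*(-16 - 107)/(-107))) = (33 + 192)*(-1/26780) + 37564/(((1/2)*(-1/107)*(-123))) = 225*(-1/26780) + 37564/(123/214) = -45/5356 + 37564*(214/123) = -45/5356 + 8038696/123 = 43055250241/658788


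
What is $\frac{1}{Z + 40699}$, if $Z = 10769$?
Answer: $\frac{1}{51468} \approx 1.943 \cdot 10^{-5}$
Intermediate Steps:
$\frac{1}{Z + 40699} = \frac{1}{10769 + 40699} = \frac{1}{51468}$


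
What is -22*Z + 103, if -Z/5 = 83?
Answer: 9233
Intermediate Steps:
Z = -415 (Z = -5*83 = -415)
-22*Z + 103 = -22*(-415) + 103 = 9130 + 103 = 9233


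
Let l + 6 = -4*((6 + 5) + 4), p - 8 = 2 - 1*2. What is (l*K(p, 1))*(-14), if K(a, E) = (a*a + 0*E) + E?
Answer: 60060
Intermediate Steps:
p = 8 (p = 8 + (2 - 1*2) = 8 + (2 - 2) = 8 + 0 = 8)
K(a, E) = E + a**2 (K(a, E) = (a**2 + 0) + E = a**2 + E = E + a**2)
l = -66 (l = -6 - 4*((6 + 5) + 4) = -6 - 4*(11 + 4) = -6 - 4*15 = -6 - 60 = -66)
(l*K(p, 1))*(-14) = -66*(1 + 8**2)*(-14) = -66*(1 + 64)*(-14) = -66*65*(-14) = -4290*(-14) = 60060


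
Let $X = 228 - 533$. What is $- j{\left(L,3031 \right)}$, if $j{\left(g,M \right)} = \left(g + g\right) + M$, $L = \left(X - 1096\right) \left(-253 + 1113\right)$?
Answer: $2406689$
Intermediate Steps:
$X = -305$ ($X = 228 - 533 = -305$)
$L = -1204860$ ($L = \left(-305 - 1096\right) \left(-253 + 1113\right) = \left(-1401\right) 860 = -1204860$)
$j{\left(g,M \right)} = M + 2 g$ ($j{\left(g,M \right)} = 2 g + M = M + 2 g$)
$- j{\left(L,3031 \right)} = - (3031 + 2 \left(-1204860\right)) = - (3031 - 2409720) = \left(-1\right) \left(-2406689\right) = 2406689$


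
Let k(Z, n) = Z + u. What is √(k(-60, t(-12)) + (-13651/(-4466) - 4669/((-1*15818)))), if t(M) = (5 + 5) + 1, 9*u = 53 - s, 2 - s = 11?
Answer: 2*I*√288597076236007/4816581 ≈ 7.054*I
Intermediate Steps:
s = -9 (s = 2 - 1*11 = 2 - 11 = -9)
u = 62/9 (u = (53 - 1*(-9))/9 = (53 + 9)/9 = (⅑)*62 = 62/9 ≈ 6.8889)
t(M) = 11 (t(M) = 10 + 1 = 11)
k(Z, n) = 62/9 + Z (k(Z, n) = Z + 62/9 = 62/9 + Z)
√(k(-60, t(-12)) + (-13651/(-4466) - 4669/((-1*15818)))) = √((62/9 - 60) + (-13651/(-4466) - 4669/((-1*15818)))) = √(-478/9 + (-13651*(-1/4466) - 4669/(-15818))) = √(-478/9 + (1241/406 - 4669*(-1/15818))) = √(-478/9 + (1241/406 + 4669/15818)) = √(-478/9 + 5381438/1605527) = √(-719008964/14449743) = 2*I*√288597076236007/4816581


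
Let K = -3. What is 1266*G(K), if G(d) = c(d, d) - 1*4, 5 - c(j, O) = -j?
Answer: -2532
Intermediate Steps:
c(j, O) = 5 + j (c(j, O) = 5 - (-1)*j = 5 + j)
G(d) = 1 + d (G(d) = (5 + d) - 1*4 = (5 + d) - 4 = 1 + d)
1266*G(K) = 1266*(1 - 3) = 1266*(-2) = -2532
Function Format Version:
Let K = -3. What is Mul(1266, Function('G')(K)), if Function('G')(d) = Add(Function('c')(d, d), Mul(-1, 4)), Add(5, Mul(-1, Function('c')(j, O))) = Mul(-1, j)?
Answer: -2532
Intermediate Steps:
Function('c')(j, O) = Add(5, j) (Function('c')(j, O) = Add(5, Mul(-1, Mul(-1, j))) = Add(5, j))
Function('G')(d) = Add(1, d) (Function('G')(d) = Add(Add(5, d), Mul(-1, 4)) = Add(Add(5, d), -4) = Add(1, d))
Mul(1266, Function('G')(K)) = Mul(1266, Add(1, -3)) = Mul(1266, -2) = -2532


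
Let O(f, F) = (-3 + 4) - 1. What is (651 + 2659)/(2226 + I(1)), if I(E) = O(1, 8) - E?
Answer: 662/445 ≈ 1.4876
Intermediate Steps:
O(f, F) = 0 (O(f, F) = 1 - 1 = 0)
I(E) = -E (I(E) = 0 - E = -E)
(651 + 2659)/(2226 + I(1)) = (651 + 2659)/(2226 - 1*1) = 3310/(2226 - 1) = 3310/2225 = 3310*(1/2225) = 662/445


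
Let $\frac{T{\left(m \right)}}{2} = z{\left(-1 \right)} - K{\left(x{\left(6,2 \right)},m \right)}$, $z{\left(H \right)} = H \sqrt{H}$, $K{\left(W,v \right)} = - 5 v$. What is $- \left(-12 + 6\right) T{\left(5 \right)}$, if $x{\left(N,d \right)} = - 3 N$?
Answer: $300 - 12 i \approx 300.0 - 12.0 i$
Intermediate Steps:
$z{\left(H \right)} = H^{\frac{3}{2}}$
$T{\left(m \right)} = - 2 i + 10 m$ ($T{\left(m \right)} = 2 \left(\left(-1\right)^{\frac{3}{2}} - - 5 m\right) = 2 \left(- i + 5 m\right) = - 2 i + 10 m$)
$- \left(-12 + 6\right) T{\left(5 \right)} = - \left(-12 + 6\right) \left(- 2 i + 10 \cdot 5\right) = - \left(-6\right) \left(- 2 i + 50\right) = - \left(-6\right) \left(50 - 2 i\right) = - (-300 + 12 i) = 300 - 12 i$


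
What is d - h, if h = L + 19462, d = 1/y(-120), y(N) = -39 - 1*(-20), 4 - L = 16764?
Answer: -51339/19 ≈ -2702.1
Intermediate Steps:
L = -16760 (L = 4 - 1*16764 = 4 - 16764 = -16760)
y(N) = -19 (y(N) = -39 + 20 = -19)
d = -1/19 (d = 1/(-19) = -1/19 ≈ -0.052632)
h = 2702 (h = -16760 + 19462 = 2702)
d - h = -1/19 - 1*2702 = -1/19 - 2702 = -51339/19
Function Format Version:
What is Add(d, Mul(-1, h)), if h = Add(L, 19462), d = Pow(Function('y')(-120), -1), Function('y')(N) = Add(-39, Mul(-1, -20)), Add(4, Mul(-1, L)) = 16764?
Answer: Rational(-51339, 19) ≈ -2702.1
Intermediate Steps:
L = -16760 (L = Add(4, Mul(-1, 16764)) = Add(4, -16764) = -16760)
Function('y')(N) = -19 (Function('y')(N) = Add(-39, 20) = -19)
d = Rational(-1, 19) (d = Pow(-19, -1) = Rational(-1, 19) ≈ -0.052632)
h = 2702 (h = Add(-16760, 19462) = 2702)
Add(d, Mul(-1, h)) = Add(Rational(-1, 19), Mul(-1, 2702)) = Add(Rational(-1, 19), -2702) = Rational(-51339, 19)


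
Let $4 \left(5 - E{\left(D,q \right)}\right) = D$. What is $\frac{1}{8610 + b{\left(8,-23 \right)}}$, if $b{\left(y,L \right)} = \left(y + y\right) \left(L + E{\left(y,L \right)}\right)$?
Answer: $\frac{1}{8290} \approx 0.00012063$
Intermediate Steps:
$E{\left(D,q \right)} = 5 - \frac{D}{4}$
$b{\left(y,L \right)} = 2 y \left(5 + L - \frac{y}{4}\right)$ ($b{\left(y,L \right)} = \left(y + y\right) \left(L - \left(-5 + \frac{y}{4}\right)\right) = 2 y \left(5 + L - \frac{y}{4}\right)$)
$\frac{1}{8610 + b{\left(8,-23 \right)}} = \frac{1}{8610 + \frac{1}{2} \cdot 8 \left(20 - 8 + 4 \left(-23\right)\right)} = \frac{1}{8610 + \frac{1}{2} \cdot 8 \left(20 - 8 - 92\right)} = \frac{1}{8610 + \frac{1}{2} \cdot 8 \left(-80\right)} = \frac{1}{8610 - 320} = \frac{1}{8290}$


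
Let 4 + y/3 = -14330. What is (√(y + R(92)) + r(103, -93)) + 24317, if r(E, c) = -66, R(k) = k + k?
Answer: 24251 + I*√42818 ≈ 24251.0 + 206.93*I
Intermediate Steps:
R(k) = 2*k
y = -43002 (y = -12 + 3*(-14330) = -12 - 42990 = -43002)
(√(y + R(92)) + r(103, -93)) + 24317 = (√(-43002 + 2*92) - 66) + 24317 = (√(-43002 + 184) - 66) + 24317 = (√(-42818) - 66) + 24317 = (I*√42818 - 66) + 24317 = (-66 + I*√42818) + 24317 = 24251 + I*√42818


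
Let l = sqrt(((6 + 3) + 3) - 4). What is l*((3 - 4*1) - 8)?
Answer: -18*sqrt(2) ≈ -25.456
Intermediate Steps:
l = 2*sqrt(2) (l = sqrt((9 + 3) - 4) = sqrt(12 - 4) = sqrt(8) = 2*sqrt(2) ≈ 2.8284)
l*((3 - 4*1) - 8) = (2*sqrt(2))*((3 - 4*1) - 8) = (2*sqrt(2))*((3 - 4) - 8) = (2*sqrt(2))*(-1 - 8) = (2*sqrt(2))*(-9) = -18*sqrt(2)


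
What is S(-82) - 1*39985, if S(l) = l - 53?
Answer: -40120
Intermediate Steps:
S(l) = -53 + l
S(-82) - 1*39985 = (-53 - 82) - 1*39985 = -135 - 39985 = -40120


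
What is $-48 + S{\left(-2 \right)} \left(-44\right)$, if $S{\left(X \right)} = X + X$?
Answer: $128$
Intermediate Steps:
$S{\left(X \right)} = 2 X$
$-48 + S{\left(-2 \right)} \left(-44\right) = -48 + 2 \left(-2\right) \left(-44\right) = -48 - -176 = -48 + 176 = 128$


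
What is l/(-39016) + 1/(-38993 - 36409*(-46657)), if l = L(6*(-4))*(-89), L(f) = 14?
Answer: 1095866701765/34314875485956 ≈ 0.031936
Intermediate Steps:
l = -1246 (l = 14*(-89) = -1246)
l/(-39016) + 1/(-38993 - 36409*(-46657)) = -1246/(-39016) + 1/(-38993 - 36409*(-46657)) = -1246*(-1/39016) - 1/46657/(-75402) = 623/19508 - 1/75402*(-1/46657) = 623/19508 + 1/3518031114 = 1095866701765/34314875485956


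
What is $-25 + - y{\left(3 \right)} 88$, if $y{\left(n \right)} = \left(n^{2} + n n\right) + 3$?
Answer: $-1873$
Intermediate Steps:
$y{\left(n \right)} = 3 + 2 n^{2}$ ($y{\left(n \right)} = \left(n^{2} + n^{2}\right) + 3 = 2 n^{2} + 3 = 3 + 2 n^{2}$)
$-25 + - y{\left(3 \right)} 88 = -25 + - (3 + 2 \cdot 3^{2}) 88 = -25 + - (3 + 2 \cdot 9) 88 = -25 + - (3 + 18) 88 = -25 + \left(-1\right) 21 \cdot 88 = -25 - 1848 = -1873$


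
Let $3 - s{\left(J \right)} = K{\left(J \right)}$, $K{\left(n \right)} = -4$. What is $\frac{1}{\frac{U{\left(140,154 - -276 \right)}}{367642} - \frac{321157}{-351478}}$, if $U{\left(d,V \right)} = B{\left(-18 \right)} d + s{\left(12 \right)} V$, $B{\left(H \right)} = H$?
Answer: $\frac{64609037438}{59121513007} \approx 1.0928$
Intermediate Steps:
$s{\left(J \right)} = 7$ ($s{\left(J \right)} = 3 - -4 = 3 + 4 = 7$)
$U{\left(d,V \right)} = - 18 d + 7 V$
$\frac{1}{\frac{U{\left(140,154 - -276 \right)}}{367642} - \frac{321157}{-351478}} = \frac{1}{\frac{\left(-18\right) 140 + 7 \left(154 - -276\right)}{367642} - \frac{321157}{-351478}} = \frac{1}{\left(-2520 + 7 \left(154 + 276\right)\right) \frac{1}{367642} - - \frac{321157}{351478}} = \frac{1}{\left(-2520 + 7 \cdot 430\right) \frac{1}{367642} + \frac{321157}{351478}} = \frac{1}{\left(-2520 + 3010\right) \frac{1}{367642} + \frac{321157}{351478}} = \frac{1}{490 \cdot \frac{1}{367642} + \frac{321157}{351478}} = \frac{1}{\frac{245}{183821} + \frac{321157}{351478}} = \frac{1}{\frac{59121513007}{64609037438}} = \frac{64609037438}{59121513007}$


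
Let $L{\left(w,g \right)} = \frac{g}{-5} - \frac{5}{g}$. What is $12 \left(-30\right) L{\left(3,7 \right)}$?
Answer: $\frac{5328}{7} \approx 761.14$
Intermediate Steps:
$L{\left(w,g \right)} = - \frac{5}{g} - \frac{g}{5}$ ($L{\left(w,g \right)} = g \left(- \frac{1}{5}\right) - \frac{5}{g} = - \frac{g}{5} - \frac{5}{g} = - \frac{5}{g} - \frac{g}{5}$)
$12 \left(-30\right) L{\left(3,7 \right)} = 12 \left(-30\right) \left(- \frac{5}{7} - \frac{7}{5}\right) = - 360 \left(\left(-5\right) \frac{1}{7} - \frac{7}{5}\right) = - 360 \left(- \frac{5}{7} - \frac{7}{5}\right) = \left(-360\right) \left(- \frac{74}{35}\right) = \frac{5328}{7}$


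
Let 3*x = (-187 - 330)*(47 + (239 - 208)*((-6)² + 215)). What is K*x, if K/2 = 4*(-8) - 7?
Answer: 105223976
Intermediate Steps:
x = -4047076/3 (x = ((-187 - 330)*(47 + (239 - 208)*((-6)² + 215)))/3 = (-517*(47 + 31*(36 + 215)))/3 = (-517*(47 + 31*251))/3 = (-517*(47 + 7781))/3 = (-517*7828)/3 = (⅓)*(-4047076) = -4047076/3 ≈ -1.3490e+6)
K = -78 (K = 2*(4*(-8) - 7) = 2*(-32 - 7) = 2*(-39) = -78)
K*x = -78*(-4047076/3) = 105223976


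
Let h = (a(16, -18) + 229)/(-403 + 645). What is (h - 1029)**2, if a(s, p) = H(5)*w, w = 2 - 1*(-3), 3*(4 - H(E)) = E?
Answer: 139252863556/131769 ≈ 1.0568e+6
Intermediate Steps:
H(E) = 4 - E/3
w = 5 (w = 2 + 3 = 5)
a(s, p) = 35/3 (a(s, p) = (4 - 1/3*5)*5 = (4 - 5/3)*5 = (7/3)*5 = 35/3)
h = 361/363 (h = (35/3 + 229)/(-403 + 645) = (722/3)/242 = (722/3)*(1/242) = 361/363 ≈ 0.99449)
(h - 1029)**2 = (361/363 - 1029)**2 = (-373166/363)**2 = 139252863556/131769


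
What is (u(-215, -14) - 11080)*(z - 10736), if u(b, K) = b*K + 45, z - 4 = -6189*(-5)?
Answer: -162209325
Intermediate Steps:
z = 30949 (z = 4 - 6189*(-5) = 4 + 30945 = 30949)
u(b, K) = 45 + K*b (u(b, K) = K*b + 45 = 45 + K*b)
(u(-215, -14) - 11080)*(z - 10736) = ((45 - 14*(-215)) - 11080)*(30949 - 10736) = ((45 + 3010) - 11080)*20213 = (3055 - 11080)*20213 = -8025*20213 = -162209325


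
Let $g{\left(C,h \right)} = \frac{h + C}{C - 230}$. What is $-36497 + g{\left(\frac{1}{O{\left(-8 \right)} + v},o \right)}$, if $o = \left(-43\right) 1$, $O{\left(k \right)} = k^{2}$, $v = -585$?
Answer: $- \frac{4373449603}{119831} \approx -36497.0$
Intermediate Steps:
$o = -43$
$g{\left(C,h \right)} = \frac{C + h}{-230 + C}$
$-36497 + g{\left(\frac{1}{O{\left(-8 \right)} + v},o \right)} = -36497 + \frac{\frac{1}{\left(-8\right)^{2} - 585} - 43}{-230 + \frac{1}{\left(-8\right)^{2} - 585}} = -36497 + \frac{\frac{1}{64 - 585} - 43}{-230 + \frac{1}{64 - 585}} = -36497 + \frac{\frac{1}{-521} - 43}{-230 + \frac{1}{-521}} = -36497 + \frac{- \frac{1}{521} - 43}{-230 - \frac{1}{521}} = -36497 + \frac{1}{- \frac{119831}{521}} \left(- \frac{22404}{521}\right) = -36497 - - \frac{22404}{119831} = -36497 + \frac{22404}{119831} = - \frac{4373449603}{119831}$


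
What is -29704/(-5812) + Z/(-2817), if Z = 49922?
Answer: -51617624/4093101 ≈ -12.611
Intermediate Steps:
-29704/(-5812) + Z/(-2817) = -29704/(-5812) + 49922/(-2817) = -29704*(-1/5812) + 49922*(-1/2817) = 7426/1453 - 49922/2817 = -51617624/4093101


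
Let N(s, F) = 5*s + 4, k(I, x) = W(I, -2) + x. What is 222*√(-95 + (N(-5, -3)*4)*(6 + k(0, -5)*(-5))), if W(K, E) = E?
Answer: 222*I*√3539 ≈ 13207.0*I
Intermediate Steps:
k(I, x) = -2 + x
N(s, F) = 4 + 5*s
222*√(-95 + (N(-5, -3)*4)*(6 + k(0, -5)*(-5))) = 222*√(-95 + ((4 + 5*(-5))*4)*(6 + (-2 - 5)*(-5))) = 222*√(-95 + ((4 - 25)*4)*(6 - 7*(-5))) = 222*√(-95 + (-21*4)*(6 + 35)) = 222*√(-95 - 84*41) = 222*√(-95 - 3444) = 222*√(-3539) = 222*(I*√3539) = 222*I*√3539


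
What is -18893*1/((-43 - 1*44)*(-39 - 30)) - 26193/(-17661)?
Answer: -2027962/1218609 ≈ -1.6642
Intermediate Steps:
-18893*1/((-43 - 1*44)*(-39 - 30)) - 26193/(-17661) = -18893*(-1/(69*(-43 - 44))) - 26193*(-1/17661) = -18893/((-69*(-87))) + 8731/5887 = -18893/6003 + 8731/5887 = -2027962/1218609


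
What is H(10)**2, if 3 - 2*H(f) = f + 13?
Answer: 100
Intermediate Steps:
H(f) = -5 - f/2 (H(f) = 3/2 - (f + 13)/2 = 3/2 - (13 + f)/2 = 3/2 + (-13/2 - f/2) = -5 - f/2)
H(10)**2 = (-5 - 1/2*10)**2 = (-5 - 5)**2 = (-10)**2 = 100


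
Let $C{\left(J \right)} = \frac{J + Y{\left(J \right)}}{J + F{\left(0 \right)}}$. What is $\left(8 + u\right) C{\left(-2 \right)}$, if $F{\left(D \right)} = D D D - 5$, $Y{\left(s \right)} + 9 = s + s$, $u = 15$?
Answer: $\frac{345}{7} \approx 49.286$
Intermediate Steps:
$Y{\left(s \right)} = -9 + 2 s$ ($Y{\left(s \right)} = -9 + \left(s + s\right) = -9 + 2 s$)
$F{\left(D \right)} = -5 + D^{3}$ ($F{\left(D \right)} = D^{2} D - 5 = D^{3} - 5 = -5 + D^{3}$)
$C{\left(J \right)} = \frac{-9 + 3 J}{-5 + J}$ ($C{\left(J \right)} = \frac{J + \left(-9 + 2 J\right)}{J - \left(5 - 0^{3}\right)} = \frac{-9 + 3 J}{J + \left(-5 + 0\right)} = \frac{-9 + 3 J}{J - 5} = \frac{-9 + 3 J}{-5 + J}$)
$\left(8 + u\right) C{\left(-2 \right)} = \left(8 + 15\right) \frac{3 \left(3 - -2\right)}{5 - -2} = 23 \frac{3 \left(3 + 2\right)}{5 + 2} = 23 \cdot 3 \cdot \frac{1}{7} \cdot 5 = 23 \cdot \frac{15}{7} = \frac{345}{7}$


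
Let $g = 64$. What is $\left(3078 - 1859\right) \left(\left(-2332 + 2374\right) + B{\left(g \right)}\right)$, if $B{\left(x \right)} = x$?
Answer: $129214$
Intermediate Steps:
$\left(3078 - 1859\right) \left(\left(-2332 + 2374\right) + B{\left(g \right)}\right) = \left(3078 - 1859\right) \left(\left(-2332 + 2374\right) + 64\right) = 1219 \left(42 + 64\right) = 1219 \cdot 106 = 129214$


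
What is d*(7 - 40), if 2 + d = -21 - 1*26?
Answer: 1617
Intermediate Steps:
d = -49 (d = -2 + (-21 - 1*26) = -2 + (-21 - 26) = -2 - 47 = -49)
d*(7 - 40) = -49*(7 - 40) = -49*(-33) = 1617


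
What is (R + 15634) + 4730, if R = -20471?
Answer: -107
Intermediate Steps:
(R + 15634) + 4730 = (-20471 + 15634) + 4730 = -4837 + 4730 = -107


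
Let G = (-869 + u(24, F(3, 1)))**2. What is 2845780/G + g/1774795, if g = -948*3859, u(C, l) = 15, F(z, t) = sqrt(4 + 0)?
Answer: 1394962561/757837465 ≈ 1.8407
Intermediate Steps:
F(z, t) = 2 (F(z, t) = sqrt(4) = 2)
G = 729316 (G = (-869 + 15)**2 = (-854)**2 = 729316)
g = -3658332
2845780/G + g/1774795 = 2845780/729316 - 3658332/1774795 = 2845780*(1/729316) - 3658332*1/1774795 = 101635/26047 - 3658332/1774795 = 1394962561/757837465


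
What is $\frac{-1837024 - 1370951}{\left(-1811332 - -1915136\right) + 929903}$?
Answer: $- \frac{1069325}{344569} \approx -3.1034$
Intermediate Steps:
$\frac{-1837024 - 1370951}{\left(-1811332 - -1915136\right) + 929903} = - \frac{3207975}{\left(-1811332 + 1915136\right) + 929903} = - \frac{3207975}{103804 + 929903} = - \frac{3207975}{1033707} = \left(-3207975\right) \frac{1}{1033707} = - \frac{1069325}{344569}$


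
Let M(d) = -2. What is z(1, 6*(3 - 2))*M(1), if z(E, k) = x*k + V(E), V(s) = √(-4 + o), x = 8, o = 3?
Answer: -96 - 2*I ≈ -96.0 - 2.0*I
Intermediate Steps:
V(s) = I (V(s) = √(-4 + 3) = √(-1) = I)
z(E, k) = I + 8*k (z(E, k) = 8*k + I = I + 8*k)
z(1, 6*(3 - 2))*M(1) = (I + 8*(6*(3 - 2)))*(-2) = (I + 8*(6*1))*(-2) = (I + 8*6)*(-2) = (I + 48)*(-2) = (48 + I)*(-2) = -96 - 2*I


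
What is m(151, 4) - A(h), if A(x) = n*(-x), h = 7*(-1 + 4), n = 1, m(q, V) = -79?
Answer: -58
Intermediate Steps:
h = 21 (h = 7*3 = 21)
A(x) = -x (A(x) = 1*(-x) = -x)
m(151, 4) - A(h) = -79 - (-1)*21 = -79 - 1*(-21) = -79 + 21 = -58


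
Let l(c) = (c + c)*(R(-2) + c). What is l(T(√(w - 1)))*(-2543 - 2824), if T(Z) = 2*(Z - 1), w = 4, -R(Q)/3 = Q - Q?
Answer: -171744 + 85872*√3 ≈ -23009.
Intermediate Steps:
R(Q) = 0 (R(Q) = -3*(Q - Q) = -3*0 = 0)
T(Z) = -2 + 2*Z (T(Z) = 2*(-1 + Z) = -2 + 2*Z)
l(c) = 2*c² (l(c) = (c + c)*(0 + c) = (2*c)*c = 2*c²)
l(T(√(w - 1)))*(-2543 - 2824) = (2*(-2 + 2*√(4 - 1))²)*(-2543 - 2824) = (2*(-2 + 2*√3)²)*(-5367) = -10734*(-2 + 2*√3)²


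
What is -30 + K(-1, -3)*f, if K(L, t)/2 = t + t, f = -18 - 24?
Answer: 474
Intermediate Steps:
f = -42
K(L, t) = 4*t (K(L, t) = 2*(t + t) = 2*(2*t) = 4*t)
-30 + K(-1, -3)*f = -30 + (4*(-3))*(-42) = -30 - 12*(-42) = -30 + 504 = 474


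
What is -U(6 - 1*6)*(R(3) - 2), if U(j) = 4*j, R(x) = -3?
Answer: 0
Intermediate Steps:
-U(6 - 1*6)*(R(3) - 2) = -4*(6 - 1*6)*(-3 - 2) = -4*(6 - 6)*(-5) = -4*0*(-5) = -0*(-5) = -1*0 = 0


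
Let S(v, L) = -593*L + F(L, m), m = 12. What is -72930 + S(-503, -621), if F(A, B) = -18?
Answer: 295305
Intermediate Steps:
S(v, L) = -18 - 593*L (S(v, L) = -593*L - 18 = -18 - 593*L)
-72930 + S(-503, -621) = -72930 + (-18 - 593*(-621)) = -72930 + (-18 + 368253) = -72930 + 368235 = 295305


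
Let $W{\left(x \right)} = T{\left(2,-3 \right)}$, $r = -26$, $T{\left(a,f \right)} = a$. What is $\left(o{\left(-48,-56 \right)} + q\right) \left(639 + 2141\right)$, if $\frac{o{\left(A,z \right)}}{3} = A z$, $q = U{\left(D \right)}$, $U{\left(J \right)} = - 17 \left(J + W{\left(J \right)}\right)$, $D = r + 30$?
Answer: $22134360$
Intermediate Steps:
$W{\left(x \right)} = 2$
$D = 4$ ($D = -26 + 30 = 4$)
$U{\left(J \right)} = -34 - 17 J$ ($U{\left(J \right)} = - 17 \left(J + 2\right) = - 17 \left(2 + J\right) = -34 - 17 J$)
$q = -102$ ($q = -34 - 68 = -102$)
$o{\left(A,z \right)} = 3 A z$
$\left(o{\left(-48,-56 \right)} + q\right) \left(639 + 2141\right) = \left(3 \left(-48\right) \left(-56\right) - 102\right) \left(639 + 2141\right) = \left(8064 - 102\right) 2780 = 7962 \cdot 2780 = 22134360$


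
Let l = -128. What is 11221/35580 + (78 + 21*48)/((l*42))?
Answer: 903509/7969920 ≈ 0.11336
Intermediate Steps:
11221/35580 + (78 + 21*48)/((l*42)) = 11221/35580 + (78 + 21*48)/((-128*42)) = 11221*(1/35580) + (78 + 1008)/(-5376) = 11221/35580 + 1086*(-1/5376) = 11221/35580 - 181/896 = 903509/7969920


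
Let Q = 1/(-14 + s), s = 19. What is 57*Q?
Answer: 57/5 ≈ 11.400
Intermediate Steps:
Q = 1/5 (Q = 1/(-14 + 19) = 1/5 ≈ 0.20000)
57*Q = 57*(1/5) = 57/5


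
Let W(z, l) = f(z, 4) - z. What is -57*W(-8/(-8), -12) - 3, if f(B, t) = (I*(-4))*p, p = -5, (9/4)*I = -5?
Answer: 7762/3 ≈ 2587.3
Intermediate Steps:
I = -20/9 (I = (4/9)*(-5) = -20/9 ≈ -2.2222)
f(B, t) = -400/9 (f(B, t) = -20/9*(-4)*(-5) = (80/9)*(-5) = -400/9)
W(z, l) = -400/9 - z
-57*W(-8/(-8), -12) - 3 = -57*(-400/9 - (-8)/(-8)) - 3 = -57*(-400/9 - (-8)*(-1)/8) - 3 = -57*(-400/9 - 1*1) - 3 = -57*(-400/9 - 1) - 3 = -57*(-409/9) - 3 = 7771/3 - 3 = 7762/3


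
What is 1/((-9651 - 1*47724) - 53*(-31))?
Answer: -1/55732 ≈ -1.7943e-5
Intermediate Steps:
1/((-9651 - 1*47724) - 53*(-31)) = 1/((-9651 - 47724) + 1643) = 1/(-57375 + 1643) = 1/(-55732) = -1/55732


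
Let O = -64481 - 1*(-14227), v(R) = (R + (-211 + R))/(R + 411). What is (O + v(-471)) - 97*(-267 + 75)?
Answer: -1896647/60 ≈ -31611.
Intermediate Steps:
v(R) = (-211 + 2*R)/(411 + R)
O = -50254 (O = -64481 + 14227 = -50254)
(O + v(-471)) - 97*(-267 + 75) = (-50254 + (-211 + 2*(-471))/(411 - 471)) - 97*(-267 + 75) = (-50254 + (-211 - 942)/(-60)) - 97*(-192) = (-50254 - 1/60*(-1153)) + 18624 = (-50254 + 1153/60) + 18624 = -3014087/60 + 18624 = -1896647/60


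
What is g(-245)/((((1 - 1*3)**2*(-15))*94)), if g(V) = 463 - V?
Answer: -59/470 ≈ -0.12553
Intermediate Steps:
g(-245)/((((1 - 1*3)**2*(-15))*94)) = (463 - 1*(-245))/((((1 - 1*3)**2*(-15))*94)) = (463 + 245)/((((1 - 3)**2*(-15))*94)) = 708/((((-2)**2*(-15))*94)) = 708/(((4*(-15))*94)) = 708/((-60*94)) = 708/(-5640) = 708*(-1/5640) = -59/470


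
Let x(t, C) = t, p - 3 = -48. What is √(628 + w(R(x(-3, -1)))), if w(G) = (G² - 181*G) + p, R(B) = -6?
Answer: √1705 ≈ 41.292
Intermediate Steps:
p = -45 (p = 3 - 48 = -45)
w(G) = -45 + G² - 181*G (w(G) = (G² - 181*G) - 45 = -45 + G² - 181*G)
√(628 + w(R(x(-3, -1)))) = √(628 + (-45 + (-6)² - 181*(-6))) = √(628 + (-45 + 36 + 1086)) = √(628 + 1077) = √1705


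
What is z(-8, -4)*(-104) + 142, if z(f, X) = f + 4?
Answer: 558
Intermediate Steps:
z(f, X) = 4 + f
z(-8, -4)*(-104) + 142 = (4 - 8)*(-104) + 142 = -4*(-104) + 142 = 416 + 142 = 558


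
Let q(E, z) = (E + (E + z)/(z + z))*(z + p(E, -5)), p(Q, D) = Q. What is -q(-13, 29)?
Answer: 5904/29 ≈ 203.59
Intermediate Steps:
q(E, z) = (E + z)*(E + (E + z)/(2*z)) (q(E, z) = (E + (E + z)/(z + z))*(z + E) = (E + (E + z)/((2*z)))*(E + z) = (E + (E + z)*(1/(2*z)))*(E + z) = (E + (E + z)/(2*z))*(E + z) = (E + z)*(E + (E + z)/(2*z)))
-q(-13, 29) = -(-13 + (-13)**2 + (1/2)*29 - 13*29 + (1/2)*(-13)**2/29) = -(-13 + 169 + 29/2 - 377 + (1/2)*169*(1/29)) = -(-13 + 169 + 29/2 - 377 + 169/58) = -1*(-5904/29) = 5904/29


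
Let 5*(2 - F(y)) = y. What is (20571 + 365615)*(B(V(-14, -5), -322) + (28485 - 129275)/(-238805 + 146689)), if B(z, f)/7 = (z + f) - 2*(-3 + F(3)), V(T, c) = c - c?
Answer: -99184766153577/115145 ≈ -8.6139e+8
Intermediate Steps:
V(T, c) = 0
F(y) = 2 - y/5
B(z, f) = 112/5 + 7*f + 7*z (B(z, f) = 7*((z + f) - 2*(-3 + (2 - ⅕*3))) = 7*((f + z) - 2*(-3 + (2 - ⅗))) = 7*((f + z) - 2*(-3 + 7/5)) = 7*((f + z) - 2*(-8/5)) = 7*((f + z) + 16/5) = 7*(16/5 + f + z) = 112/5 + 7*f + 7*z)
(20571 + 365615)*(B(V(-14, -5), -322) + (28485 - 129275)/(-238805 + 146689)) = (20571 + 365615)*((112/5 + 7*(-322) + 7*0) + (28485 - 129275)/(-238805 + 146689)) = 386186*((112/5 - 2254 + 0) - 100790/(-92116)) = 386186*(-11158/5 - 100790*(-1/92116)) = 386186*(-11158/5 + 50395/46058) = 386186*(-513663189/230290) = -99184766153577/115145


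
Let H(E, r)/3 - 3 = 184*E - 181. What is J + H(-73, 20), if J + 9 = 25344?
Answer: -15495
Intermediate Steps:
H(E, r) = -534 + 552*E (H(E, r) = 9 + 3*(184*E - 181) = 9 + 3*(-181 + 184*E) = 9 + (-543 + 552*E) = -534 + 552*E)
J = 25335 (J = -9 + 25344 = 25335)
J + H(-73, 20) = 25335 + (-534 + 552*(-73)) = 25335 + (-534 - 40296) = 25335 - 40830 = -15495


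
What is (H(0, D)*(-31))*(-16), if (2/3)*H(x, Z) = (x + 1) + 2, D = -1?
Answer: 2232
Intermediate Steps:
H(x, Z) = 9/2 + 3*x/2 (H(x, Z) = 3*((x + 1) + 2)/2 = 3*((1 + x) + 2)/2 = 3*(3 + x)/2 = 9/2 + 3*x/2)
(H(0, D)*(-31))*(-16) = ((9/2 + (3/2)*0)*(-31))*(-16) = ((9/2 + 0)*(-31))*(-16) = ((9/2)*(-31))*(-16) = -279/2*(-16) = 2232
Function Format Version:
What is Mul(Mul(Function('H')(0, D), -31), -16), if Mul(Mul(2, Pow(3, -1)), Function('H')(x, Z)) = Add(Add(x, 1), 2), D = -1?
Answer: 2232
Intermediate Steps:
Function('H')(x, Z) = Add(Rational(9, 2), Mul(Rational(3, 2), x)) (Function('H')(x, Z) = Mul(Rational(3, 2), Add(Add(x, 1), 2)) = Mul(Rational(3, 2), Add(Add(1, x), 2)) = Mul(Rational(3, 2), Add(3, x)) = Add(Rational(9, 2), Mul(Rational(3, 2), x)))
Mul(Mul(Function('H')(0, D), -31), -16) = Mul(Mul(Add(Rational(9, 2), Mul(Rational(3, 2), 0)), -31), -16) = Mul(Mul(Add(Rational(9, 2), 0), -31), -16) = Mul(Mul(Rational(9, 2), -31), -16) = Mul(Rational(-279, 2), -16) = 2232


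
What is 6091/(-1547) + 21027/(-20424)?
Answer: -52310451/10531976 ≈ -4.9668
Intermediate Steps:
6091/(-1547) + 21027/(-20424) = 6091*(-1/1547) + 21027*(-1/20424) = -6091/1547 - 7009/6808 = -52310451/10531976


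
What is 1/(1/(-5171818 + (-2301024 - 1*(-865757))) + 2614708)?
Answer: 6607085/17275598006179 ≈ 3.8245e-7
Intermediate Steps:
1/(1/(-5171818 + (-2301024 - 1*(-865757))) + 2614708) = 1/(1/(-5171818 + (-2301024 + 865757)) + 2614708) = 1/(1/(-5171818 - 1435267) + 2614708) = 1/(1/(-6607085) + 2614708) = 1/(-1/6607085 + 2614708) = 1/(17275598006179/6607085) = 6607085/17275598006179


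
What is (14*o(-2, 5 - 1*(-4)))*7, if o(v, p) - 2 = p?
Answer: 1078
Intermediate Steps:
o(v, p) = 2 + p
(14*o(-2, 5 - 1*(-4)))*7 = (14*(2 + (5 - 1*(-4))))*7 = (14*(2 + (5 + 4)))*7 = (14*(2 + 9))*7 = (14*11)*7 = 154*7 = 1078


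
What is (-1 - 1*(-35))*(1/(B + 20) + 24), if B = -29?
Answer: 7310/9 ≈ 812.22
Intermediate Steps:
(-1 - 1*(-35))*(1/(B + 20) + 24) = (-1 - 1*(-35))*(1/(-29 + 20) + 24) = (-1 + 35)*(1/(-9) + 24) = 34*(-⅑ + 24) = 34*(215/9) = 7310/9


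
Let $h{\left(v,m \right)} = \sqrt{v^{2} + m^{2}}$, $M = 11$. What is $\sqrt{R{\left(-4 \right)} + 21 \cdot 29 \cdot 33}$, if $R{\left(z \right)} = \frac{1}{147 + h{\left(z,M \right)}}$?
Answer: $\frac{\sqrt{2954260 + 20097 \sqrt{137}}}{\sqrt{147 + \sqrt{137}}} \approx 141.76$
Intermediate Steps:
$h{\left(v,m \right)} = \sqrt{m^{2} + v^{2}}$
$R{\left(z \right)} = \frac{1}{147 + \sqrt{121 + z^{2}}}$ ($R{\left(z \right)} = \frac{1}{147 + \sqrt{11^{2} + z^{2}}} = \frac{1}{147 + \sqrt{121 + z^{2}}}$)
$\sqrt{R{\left(-4 \right)} + 21 \cdot 29 \cdot 33} = \sqrt{\frac{1}{147 + \sqrt{121 + \left(-4\right)^{2}}} + 21 \cdot 29 \cdot 33} = \sqrt{\frac{1}{147 + \sqrt{121 + 16}} + 609 \cdot 33} = \sqrt{\frac{1}{147 + \sqrt{137}} + 20097} = \sqrt{20097 + \frac{1}{147 + \sqrt{137}}}$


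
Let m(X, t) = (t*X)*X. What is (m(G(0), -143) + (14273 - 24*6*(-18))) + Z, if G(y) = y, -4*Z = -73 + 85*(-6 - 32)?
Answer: 70763/4 ≈ 17691.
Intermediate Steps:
Z = 3303/4 (Z = -(-73 + 85*(-6 - 32))/4 = -(-73 + 85*(-38))/4 = -(-73 - 3230)/4 = -1/4*(-3303) = 3303/4 ≈ 825.75)
m(X, t) = t*X**2 (m(X, t) = (X*t)*X = t*X**2)
(m(G(0), -143) + (14273 - 24*6*(-18))) + Z = (-143*0**2 + (14273 - 24*6*(-18))) + 3303/4 = (-143*0 + (14273 - 144*(-18))) + 3303/4 = (0 + (14273 + 2592)) + 3303/4 = (0 + 16865) + 3303/4 = 16865 + 3303/4 = 70763/4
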